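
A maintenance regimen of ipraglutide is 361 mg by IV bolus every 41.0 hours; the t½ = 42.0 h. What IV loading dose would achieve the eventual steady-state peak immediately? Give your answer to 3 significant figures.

k = ln 2 / 42.0 = 0.01650 h⁻¹
Accumulation ratio R = 1 / (1 − e^(−kτ)) = 1 / (1 − e^(−0.01650×41.0)) = 1 / (1 − 0.5083) = 2.034
Loading dose = maintenance dose × R = 361 × 2.034 ≈ 734 mg

734 mg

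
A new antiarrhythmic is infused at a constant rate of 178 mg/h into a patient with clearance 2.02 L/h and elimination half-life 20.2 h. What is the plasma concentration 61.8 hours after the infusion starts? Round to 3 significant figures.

Css = rate / CL = 178 / 2.02 = 88.12 µg/mL
k = ln 2 / 20.2 = 0.03431 h⁻¹
C(t) = Css (1 − e^(−kt)) = 88.12 × (1 − e^(−2.121)) = 88.12 × 0.8800 ≈ 77.5 µg/mL

77.5 µg/mL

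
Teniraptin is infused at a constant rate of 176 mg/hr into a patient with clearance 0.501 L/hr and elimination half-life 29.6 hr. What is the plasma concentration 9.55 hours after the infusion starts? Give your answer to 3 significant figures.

Css = rate / CL = 176 / 0.501 = 351.3 µg/mL
k = ln 2 / 29.6 = 0.02342 hr⁻¹
C(t) = Css (1 − e^(−kt)) = 351.3 × (1 − e^(−0.2236)) = 351.3 × 0.2004 ≈ 70.4 µg/mL

70.4 µg/mL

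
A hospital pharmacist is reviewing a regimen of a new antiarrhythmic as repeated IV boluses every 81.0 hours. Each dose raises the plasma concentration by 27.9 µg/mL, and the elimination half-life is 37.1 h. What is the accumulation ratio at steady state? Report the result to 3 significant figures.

1.28

k = ln 2 / 37.1 = 0.01868 h⁻¹
Fraction remaining after one interval: e^(−kτ) = e^(−0.01868 × 81.0) = 0.2202
R = 1 / (1 − 0.2202) = 1 / 0.7798 ≈ 1.28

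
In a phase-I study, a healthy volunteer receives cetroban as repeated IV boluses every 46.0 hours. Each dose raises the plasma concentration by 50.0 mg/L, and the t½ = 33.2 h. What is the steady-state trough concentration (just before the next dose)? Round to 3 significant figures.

k = ln 2 / 33.2 = 0.02088 h⁻¹
Fraction remaining after one interval: e^(−kτ) = e^(−0.02088 × 46.0) = 0.3827
R = 1 / (1 − 0.3827) = 1.620
Css,max = 50.0 × 1.620 = 81.00 mg/L
Css,min = Css,max × e^(−kτ) = 81.00 × 0.3827 ≈ 31.0 mg/L

31.0 mg/L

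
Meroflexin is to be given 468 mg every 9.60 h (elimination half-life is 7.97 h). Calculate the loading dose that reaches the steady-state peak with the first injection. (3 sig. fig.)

827 mg

k = ln 2 / 7.97 = 0.08697 h⁻¹
Accumulation ratio R = 1 / (1 − e^(−kτ)) = 1 / (1 − e^(−0.08697×9.60)) = 1 / (1 − 0.4339) = 1.767
Loading dose = maintenance dose × R = 468 × 1.767 ≈ 827 mg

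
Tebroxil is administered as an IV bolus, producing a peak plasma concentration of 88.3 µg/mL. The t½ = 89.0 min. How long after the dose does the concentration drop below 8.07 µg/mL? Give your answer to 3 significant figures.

k = ln 2 / 89.0 = 0.007788 min⁻¹
C(t) = C₀ e^(−kt)  ⇒  t = ln(C₀/C) / k
t = ln(88.3/8.07) / 0.007788 = 2.393 / 0.007788 ≈ 307 minutes

307 minutes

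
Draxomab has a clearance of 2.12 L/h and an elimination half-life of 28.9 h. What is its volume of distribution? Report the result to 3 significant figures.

k = ln 2 / t½ = ln 2 / 28.9 = 0.02398 h⁻¹
V = CL / k = 2.12 / 0.02398 ≈ 88.4 L

88.4 L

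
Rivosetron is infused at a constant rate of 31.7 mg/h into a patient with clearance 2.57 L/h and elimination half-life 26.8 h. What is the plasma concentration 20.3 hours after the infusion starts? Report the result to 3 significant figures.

Css = rate / CL = 31.7 / 2.57 = 12.33 mg/L
k = ln 2 / 26.8 = 0.02586 h⁻¹
C(t) = Css (1 − e^(−kt)) = 12.33 × (1 − e^(−0.5250)) = 12.33 × 0.4085 ≈ 5.04 mg/L

5.04 mg/L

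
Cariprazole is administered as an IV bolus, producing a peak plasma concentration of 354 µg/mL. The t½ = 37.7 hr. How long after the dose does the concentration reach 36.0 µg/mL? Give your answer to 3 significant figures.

124 hours

k = ln 2 / 37.7 = 0.01839 hr⁻¹
C(t) = C₀ e^(−kt)  ⇒  t = ln(C₀/C) / k
t = ln(354/36.0) / 0.01839 = 2.286 / 0.01839 ≈ 124 hours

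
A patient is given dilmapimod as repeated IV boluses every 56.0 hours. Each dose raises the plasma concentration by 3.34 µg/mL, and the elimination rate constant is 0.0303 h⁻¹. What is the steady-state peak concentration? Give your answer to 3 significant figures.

Fraction remaining after one interval: e^(−kτ) = e^(−0.03030 × 56.0) = 0.1833
R = 1 / (1 − 0.1833) = 1.224
Css,max = 3.34 × 1.224 ≈ 4.09 µg/mL

4.09 µg/mL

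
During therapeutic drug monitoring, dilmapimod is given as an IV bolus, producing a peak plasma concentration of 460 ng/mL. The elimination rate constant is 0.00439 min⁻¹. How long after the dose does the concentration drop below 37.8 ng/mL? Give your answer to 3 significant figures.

C(t) = C₀ e^(−kt)  ⇒  t = ln(C₀/C) / k
t = ln(460/37.8) / 0.004390 = 2.499 / 0.004390 ≈ 569 minutes

569 minutes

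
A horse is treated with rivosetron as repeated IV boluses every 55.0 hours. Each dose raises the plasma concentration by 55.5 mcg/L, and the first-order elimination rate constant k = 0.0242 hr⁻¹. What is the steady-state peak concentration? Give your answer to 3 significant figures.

Fraction remaining after one interval: e^(−kτ) = e^(−0.02420 × 55.0) = 0.2642
R = 1 / (1 − 0.2642) = 1.359
Css,max = 55.5 × 1.359 ≈ 75.4 mcg/L

75.4 mcg/L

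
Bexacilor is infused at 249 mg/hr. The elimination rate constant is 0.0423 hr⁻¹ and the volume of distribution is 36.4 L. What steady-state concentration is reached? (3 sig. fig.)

CL = k · V = 0.0423 × 36.4 = 1.540 L/hr
Css = rate / CL = 249 / 1.540 ≈ 162 mg/L

162 mg/L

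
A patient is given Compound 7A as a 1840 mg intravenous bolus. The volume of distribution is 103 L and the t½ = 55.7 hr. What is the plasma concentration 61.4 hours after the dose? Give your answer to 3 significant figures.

8.32 mg/L

C₀ = dose / V = 1840 / 103 = 17.86 mg/L
k = ln 2 / 55.7 = 0.01244 hr⁻¹
C(t) = C₀ e^(−kt) = 17.86 × e^(−0.01244 × 61.4) = 17.86 × e^(−0.7641) = 17.86 × 0.4658 ≈ 8.32 mg/L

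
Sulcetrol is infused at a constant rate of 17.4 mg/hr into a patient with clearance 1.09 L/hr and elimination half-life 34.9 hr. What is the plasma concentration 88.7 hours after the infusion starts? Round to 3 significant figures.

Css = rate / CL = 17.4 / 1.09 = 15.96 µg/mL
k = ln 2 / 34.9 = 0.01986 hr⁻¹
C(t) = Css (1 − e^(−kt)) = 15.96 × (1 − e^(−1.762)) = 15.96 × 0.8282 ≈ 13.2 µg/mL

13.2 µg/mL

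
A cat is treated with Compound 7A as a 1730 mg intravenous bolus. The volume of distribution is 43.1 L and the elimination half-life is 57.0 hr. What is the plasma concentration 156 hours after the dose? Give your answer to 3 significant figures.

6.02 mg/L

C₀ = dose / V = 1730 / 43.1 = 40.14 mg/L
k = ln 2 / 57.0 = 0.01216 hr⁻¹
C(t) = C₀ e^(−kt) = 40.14 × e^(−0.01216 × 156) = 40.14 × e^(−1.897) = 40.14 × 0.1500 ≈ 6.02 mg/L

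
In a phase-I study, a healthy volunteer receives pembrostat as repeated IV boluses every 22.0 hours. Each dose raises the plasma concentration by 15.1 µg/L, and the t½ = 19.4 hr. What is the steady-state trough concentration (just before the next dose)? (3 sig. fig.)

k = ln 2 / 19.4 = 0.03573 hr⁻¹
Fraction remaining after one interval: e^(−kτ) = e^(−0.03573 × 22.0) = 0.4556
R = 1 / (1 − 0.4556) = 1.837
Css,max = 15.1 × 1.837 = 27.74 µg/L
Css,min = Css,max × e^(−kτ) = 27.74 × 0.4556 ≈ 12.6 µg/L

12.6 µg/L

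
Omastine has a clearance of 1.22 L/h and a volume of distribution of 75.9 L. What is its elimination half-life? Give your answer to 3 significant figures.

k = CL / V = 1.22 / 75.9 = 0.01607 h⁻¹
t½ = ln 2 / k = ln 2 / 0.01607 ≈ 43.1 hours

43.1 hours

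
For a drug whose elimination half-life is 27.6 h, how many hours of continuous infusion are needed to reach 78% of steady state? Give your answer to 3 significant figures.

60.3 hours

k = ln 2 / 27.6 = 0.02511 h⁻¹
f = 1 − e^(−kt)  ⇒  t = −ln(1 − f) / k
t = −ln(1 − 0.78) / 0.02511 = 1.514 / 0.02511 ≈ 60.3 hours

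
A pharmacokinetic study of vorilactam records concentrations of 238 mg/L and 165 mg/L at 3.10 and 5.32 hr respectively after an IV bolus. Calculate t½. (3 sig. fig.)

k = ln(C₁/C₂) / (t₂ − t₁) = ln(238/165) / (5.32 − 3.10)
  = 0.3663 / 2.220 = 0.1650 hr⁻¹
t½ = ln 2 / k = ln 2 / 0.1650 ≈ 4.20 hours

4.20 hours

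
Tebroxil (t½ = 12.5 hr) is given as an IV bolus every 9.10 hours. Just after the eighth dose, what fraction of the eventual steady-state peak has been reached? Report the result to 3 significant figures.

k = ln 2 / 12.5 = 0.05545 hr⁻¹
f_n = 1 − e^(−nkτ) = 1 − e^(−8 × 0.05545 × 9.10) = 1 − e^(−4.037) = 1 − 0.01765 ≈ 0.982

0.982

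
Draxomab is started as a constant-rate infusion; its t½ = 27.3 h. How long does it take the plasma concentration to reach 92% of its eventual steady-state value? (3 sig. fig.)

99.5 hours

k = ln 2 / 27.3 = 0.02539 h⁻¹
f = 1 − e^(−kt)  ⇒  t = −ln(1 − f) / k
t = −ln(1 − 0.92) / 0.02539 = 2.526 / 0.02539 ≈ 99.5 hours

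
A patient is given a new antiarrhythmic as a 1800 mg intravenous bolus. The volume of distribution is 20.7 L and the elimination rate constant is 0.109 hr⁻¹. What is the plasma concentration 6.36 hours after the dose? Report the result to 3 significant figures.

43.5 mg/L

C₀ = dose / V = 1800 / 20.7 = 86.96 mg/L
C(t) = C₀ e^(−kt) = 86.96 × e^(−0.1090 × 6.36) = 86.96 × e^(−0.6932) = 86.96 × 0.5000 ≈ 43.5 mg/L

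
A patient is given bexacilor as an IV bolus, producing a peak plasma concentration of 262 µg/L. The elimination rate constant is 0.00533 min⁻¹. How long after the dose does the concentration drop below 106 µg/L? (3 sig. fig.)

170 minutes

C(t) = C₀ e^(−kt)  ⇒  t = ln(C₀/C) / k
t = ln(262/106) / 0.005330 = 0.9049 / 0.005330 ≈ 170 minutes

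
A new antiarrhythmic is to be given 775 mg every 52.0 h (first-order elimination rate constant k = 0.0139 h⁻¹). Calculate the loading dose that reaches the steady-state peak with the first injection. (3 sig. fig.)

Accumulation ratio R = 1 / (1 − e^(−kτ)) = 1 / (1 − e^(−0.01390×52.0)) = 1 / (1 − 0.4854) = 1.943
Loading dose = maintenance dose × R = 775 × 1.943 ≈ 1510 mg

1510 mg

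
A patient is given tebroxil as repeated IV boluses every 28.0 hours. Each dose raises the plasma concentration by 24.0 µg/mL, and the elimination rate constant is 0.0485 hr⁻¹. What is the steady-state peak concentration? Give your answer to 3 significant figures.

Fraction remaining after one interval: e^(−kτ) = e^(−0.04850 × 28.0) = 0.2572
R = 1 / (1 − 0.2572) = 1.346
Css,max = 24.0 × 1.346 ≈ 32.3 µg/mL

32.3 µg/mL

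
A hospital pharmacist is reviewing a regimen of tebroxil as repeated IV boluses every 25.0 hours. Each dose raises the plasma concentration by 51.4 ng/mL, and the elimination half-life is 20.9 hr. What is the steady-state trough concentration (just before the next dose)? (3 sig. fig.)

39.8 ng/mL

k = ln 2 / 20.9 = 0.03316 hr⁻¹
Fraction remaining after one interval: e^(−kτ) = e^(−0.03316 × 25.0) = 0.4364
R = 1 / (1 − 0.4364) = 1.774
Css,max = 51.4 × 1.774 = 91.20 ng/mL
Css,min = Css,max × e^(−kτ) = 91.20 × 0.4364 ≈ 39.8 ng/mL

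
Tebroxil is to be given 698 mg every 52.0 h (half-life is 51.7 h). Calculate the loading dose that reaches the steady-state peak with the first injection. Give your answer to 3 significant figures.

k = ln 2 / 51.7 = 0.01341 h⁻¹
Accumulation ratio R = 1 / (1 − e^(−kτ)) = 1 / (1 − e^(−0.01341×52.0)) = 1 / (1 − 0.4980) = 1.992
Loading dose = maintenance dose × R = 698 × 1.992 ≈ 1390 mg

1390 mg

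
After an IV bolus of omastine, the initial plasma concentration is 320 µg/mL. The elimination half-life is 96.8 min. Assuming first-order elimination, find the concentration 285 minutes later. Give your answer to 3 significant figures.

41.6 µg/mL

k = ln 2 / 96.8 = 0.007161 min⁻¹
C(t) = C₀ e^(−kt) = 320 × e^(−0.007161 × 285) = 320 × e^(−2.041) = 320 × 0.1299 ≈ 41.6 µg/mL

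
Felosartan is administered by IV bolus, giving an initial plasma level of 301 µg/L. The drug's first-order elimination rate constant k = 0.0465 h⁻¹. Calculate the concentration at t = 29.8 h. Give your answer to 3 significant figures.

C(t) = C₀ e^(−kt) = 301 × e^(−0.04650 × 29.8) = 301 × e^(−1.386) = 301 × 0.2501 ≈ 75.3 µg/L

75.3 µg/L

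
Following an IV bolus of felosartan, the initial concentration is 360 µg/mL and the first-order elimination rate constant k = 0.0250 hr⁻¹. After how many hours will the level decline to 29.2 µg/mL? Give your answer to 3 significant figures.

C(t) = C₀ e^(−kt)  ⇒  t = ln(C₀/C) / k
t = ln(360/29.2) / 0.02500 = 2.512 / 0.02500 ≈ 100 hours

100 hours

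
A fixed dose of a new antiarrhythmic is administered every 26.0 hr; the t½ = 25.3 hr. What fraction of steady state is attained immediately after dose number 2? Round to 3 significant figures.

k = ln 2 / 25.3 = 0.02740 hr⁻¹
f_n = 1 − e^(−nkτ) = 1 − e^(−2 × 0.02740 × 26.0) = 1 − e^(−1.425) = 1 − 0.2406 ≈ 0.759

0.759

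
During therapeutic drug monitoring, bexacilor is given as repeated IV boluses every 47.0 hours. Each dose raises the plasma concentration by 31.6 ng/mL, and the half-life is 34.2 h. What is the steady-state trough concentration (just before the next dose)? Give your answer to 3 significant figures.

k = ln 2 / 34.2 = 0.02027 h⁻¹
Fraction remaining after one interval: e^(−kτ) = e^(−0.02027 × 47.0) = 0.3857
R = 1 / (1 − 0.3857) = 1.628
Css,max = 31.6 × 1.628 = 51.44 ng/mL
Css,min = Css,max × e^(−kτ) = 51.44 × 0.3857 ≈ 19.8 ng/mL

19.8 ng/mL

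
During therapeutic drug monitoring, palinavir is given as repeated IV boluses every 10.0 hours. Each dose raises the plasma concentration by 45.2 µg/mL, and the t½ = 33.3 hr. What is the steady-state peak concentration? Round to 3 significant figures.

241 µg/mL

k = ln 2 / 33.3 = 0.02082 hr⁻¹
Fraction remaining after one interval: e^(−kτ) = e^(−0.02082 × 10.0) = 0.8121
R = 1 / (1 − 0.8121) = 5.322
Css,max = 45.2 × 5.322 ≈ 241 µg/mL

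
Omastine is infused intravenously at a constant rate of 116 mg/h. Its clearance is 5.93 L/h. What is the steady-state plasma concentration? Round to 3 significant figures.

Css = infusion rate / CL = 116 / 5.93 ≈ 19.6 µg/mL

19.6 µg/mL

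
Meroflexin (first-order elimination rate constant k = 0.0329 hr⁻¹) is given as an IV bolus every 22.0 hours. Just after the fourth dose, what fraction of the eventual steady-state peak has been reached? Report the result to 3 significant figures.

0.945

f_n = 1 − e^(−nkτ) = 1 − e^(−4 × 0.03290 × 22.0) = 1 − e^(−2.895) = 1 − 0.05529 ≈ 0.945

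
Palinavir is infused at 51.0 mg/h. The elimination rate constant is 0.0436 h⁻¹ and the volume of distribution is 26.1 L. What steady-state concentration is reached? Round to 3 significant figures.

CL = k · V = 0.0436 × 26.1 = 1.138 L/h
Css = rate / CL = 51.0 / 1.138 ≈ 44.8 mg/L

44.8 mg/L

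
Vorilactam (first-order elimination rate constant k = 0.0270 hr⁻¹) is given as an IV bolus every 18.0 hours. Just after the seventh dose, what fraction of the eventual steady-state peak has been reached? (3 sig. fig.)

f_n = 1 − e^(−nkτ) = 1 − e^(−7 × 0.02700 × 18.0) = 1 − e^(−3.402) = 1 − 0.03331 ≈ 0.967

0.967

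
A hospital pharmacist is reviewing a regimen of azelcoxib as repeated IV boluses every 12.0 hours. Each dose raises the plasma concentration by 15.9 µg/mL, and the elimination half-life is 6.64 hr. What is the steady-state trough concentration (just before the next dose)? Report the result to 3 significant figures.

k = ln 2 / 6.64 = 0.1044 hr⁻¹
Fraction remaining after one interval: e^(−kτ) = e^(−0.1044 × 12.0) = 0.2857
R = 1 / (1 − 0.2857) = 1.400
Css,max = 15.9 × 1.400 = 22.26 µg/mL
Css,min = Css,max × e^(−kτ) = 22.26 × 0.2857 ≈ 6.36 µg/mL

6.36 µg/mL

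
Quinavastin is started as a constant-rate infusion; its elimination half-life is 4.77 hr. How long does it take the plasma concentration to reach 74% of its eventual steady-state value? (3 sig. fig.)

k = ln 2 / 4.77 = 0.1453 hr⁻¹
f = 1 − e^(−kt)  ⇒  t = −ln(1 − f) / k
t = −ln(1 − 0.74) / 0.1453 = 1.347 / 0.1453 ≈ 9.27 hours

9.27 hours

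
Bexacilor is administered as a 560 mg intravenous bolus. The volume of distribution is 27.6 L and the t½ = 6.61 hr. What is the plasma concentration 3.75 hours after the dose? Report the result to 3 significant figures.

13.7 mg/L

C₀ = dose / V = 560 / 27.6 = 20.29 mg/L
k = ln 2 / 6.61 = 0.1049 hr⁻¹
C(t) = C₀ e^(−kt) = 20.29 × e^(−0.1049 × 3.75) = 20.29 × e^(−0.3932) = 20.29 × 0.6749 ≈ 13.7 mg/L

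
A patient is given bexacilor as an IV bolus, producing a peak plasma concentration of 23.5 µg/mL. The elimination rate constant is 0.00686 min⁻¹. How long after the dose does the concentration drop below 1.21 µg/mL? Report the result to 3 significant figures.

432 minutes

C(t) = C₀ e^(−kt)  ⇒  t = ln(C₀/C) / k
t = ln(23.5/1.21) / 0.006860 = 2.966 / 0.006860 ≈ 432 minutes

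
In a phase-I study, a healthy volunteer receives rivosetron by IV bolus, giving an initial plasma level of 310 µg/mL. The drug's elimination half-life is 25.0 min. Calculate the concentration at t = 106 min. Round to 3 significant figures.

16.4 µg/mL

k = ln 2 / 25.0 = 0.02773 min⁻¹
106 min is 4.240 half-lives, so C = 310 × (1/2)^4.240 = 310 × 0.05292 ≈ 16.4 µg/mL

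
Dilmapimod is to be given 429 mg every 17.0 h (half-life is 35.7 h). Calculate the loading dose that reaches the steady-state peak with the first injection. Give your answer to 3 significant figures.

1530 mg

k = ln 2 / 35.7 = 0.01942 h⁻¹
Accumulation ratio R = 1 / (1 − e^(−kτ)) = 1 / (1 − e^(−0.01942×17.0)) = 1 / (1 − 0.7189) = 3.557
Loading dose = maintenance dose × R = 429 × 3.557 ≈ 1530 mg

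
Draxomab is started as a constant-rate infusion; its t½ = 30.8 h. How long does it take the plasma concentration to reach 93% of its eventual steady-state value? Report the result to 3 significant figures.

k = ln 2 / 30.8 = 0.02250 h⁻¹
f = 1 − e^(−kt)  ⇒  t = −ln(1 − f) / k
t = −ln(1 − 0.93) / 0.02250 = 2.659 / 0.02250 ≈ 118 hours

118 hours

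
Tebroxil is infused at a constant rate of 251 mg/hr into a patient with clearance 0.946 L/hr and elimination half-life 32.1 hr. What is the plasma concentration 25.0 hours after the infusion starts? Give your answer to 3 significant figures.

Css = rate / CL = 251 / 0.946 = 265.3 mg/L
k = ln 2 / 32.1 = 0.02159 hr⁻¹
C(t) = Css (1 − e^(−kt)) = 265.3 × (1 − e^(−0.5398)) = 265.3 × 0.4172 ≈ 111 mg/L

111 mg/L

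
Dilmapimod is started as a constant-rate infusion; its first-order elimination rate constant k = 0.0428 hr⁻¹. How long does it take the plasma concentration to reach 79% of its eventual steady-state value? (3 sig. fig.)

f = 1 − e^(−kt)  ⇒  t = −ln(1 − f) / k
t = −ln(1 − 0.79) / 0.04280 = 1.561 / 0.04280 ≈ 36.5 hours

36.5 hours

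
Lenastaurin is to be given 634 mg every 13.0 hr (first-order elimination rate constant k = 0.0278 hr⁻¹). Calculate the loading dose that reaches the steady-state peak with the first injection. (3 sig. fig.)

2090 mg

Accumulation ratio R = 1 / (1 − e^(−kτ)) = 1 / (1 − e^(−0.02780×13.0)) = 1 / (1 − 0.6967) = 3.297
Loading dose = maintenance dose × R = 634 × 3.297 ≈ 2090 mg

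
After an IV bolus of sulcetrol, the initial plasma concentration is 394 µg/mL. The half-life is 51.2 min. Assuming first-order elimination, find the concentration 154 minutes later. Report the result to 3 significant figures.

k = ln 2 / 51.2 = 0.01354 min⁻¹
154 min is 3.008 half-lives, so C = 394 × (1/2)^3.008 = 394 × 0.1243 ≈ 49.0 µg/mL

49.0 µg/mL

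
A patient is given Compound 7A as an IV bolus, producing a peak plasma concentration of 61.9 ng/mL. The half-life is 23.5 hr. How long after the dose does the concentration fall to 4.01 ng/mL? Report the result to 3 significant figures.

92.8 hours

k = ln 2 / 23.5 = 0.02950 hr⁻¹
C(t) = C₀ e^(−kt)  ⇒  t = ln(C₀/C) / k
t = ln(61.9/4.01) / 0.02950 = 2.737 / 0.02950 ≈ 92.8 hours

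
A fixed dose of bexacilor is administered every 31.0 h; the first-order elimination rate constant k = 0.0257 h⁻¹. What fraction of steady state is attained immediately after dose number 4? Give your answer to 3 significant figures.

f_n = 1 − e^(−nkτ) = 1 − e^(−4 × 0.02570 × 31.0) = 1 − e^(−3.187) = 1 − 0.04130 ≈ 0.959

0.959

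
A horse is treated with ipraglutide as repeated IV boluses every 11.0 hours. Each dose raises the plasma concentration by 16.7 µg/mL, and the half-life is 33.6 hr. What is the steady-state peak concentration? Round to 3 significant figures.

82.3 µg/mL

k = ln 2 / 33.6 = 0.02063 hr⁻¹
Fraction remaining after one interval: e^(−kτ) = e^(−0.02063 × 11.0) = 0.7970
R = 1 / (1 − 0.7970) = 4.926
Css,max = 16.7 × 4.926 ≈ 82.3 µg/mL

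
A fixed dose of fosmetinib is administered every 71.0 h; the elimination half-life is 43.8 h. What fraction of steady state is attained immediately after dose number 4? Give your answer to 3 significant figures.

k = ln 2 / 43.8 = 0.01583 h⁻¹
f_n = 1 − e^(−nkτ) = 1 − e^(−4 × 0.01583 × 71.0) = 1 − e^(−4.494) = 1 − 0.01117 ≈ 0.989

0.989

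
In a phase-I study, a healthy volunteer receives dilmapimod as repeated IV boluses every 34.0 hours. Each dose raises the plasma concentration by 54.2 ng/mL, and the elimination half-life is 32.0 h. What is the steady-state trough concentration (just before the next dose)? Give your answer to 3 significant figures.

k = ln 2 / 32.0 = 0.02166 h⁻¹
Fraction remaining after one interval: e^(−kτ) = e^(−0.02166 × 34.0) = 0.4788
R = 1 / (1 − 0.4788) = 1.919
Css,max = 54.2 × 1.919 = 104.0 ng/mL
Css,min = Css,max × e^(−kτ) = 104.0 × 0.4788 ≈ 49.8 ng/mL

49.8 ng/mL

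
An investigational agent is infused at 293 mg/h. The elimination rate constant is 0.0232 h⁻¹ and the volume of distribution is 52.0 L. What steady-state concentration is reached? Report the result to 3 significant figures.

CL = k · V = 0.0232 × 52.0 = 1.206 L/h
Css = rate / CL = 293 / 1.206 ≈ 243 mg/L

243 mg/L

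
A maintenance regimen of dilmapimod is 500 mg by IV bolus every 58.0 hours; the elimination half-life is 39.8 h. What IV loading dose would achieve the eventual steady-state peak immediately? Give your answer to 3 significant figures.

k = ln 2 / 39.8 = 0.01742 h⁻¹
Accumulation ratio R = 1 / (1 − e^(−kτ)) = 1 / (1 − e^(−0.01742×58.0)) = 1 / (1 − 0.3642) = 1.573
Loading dose = maintenance dose × R = 500 × 1.573 ≈ 786 mg

786 mg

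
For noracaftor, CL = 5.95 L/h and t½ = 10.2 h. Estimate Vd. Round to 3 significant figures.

k = ln 2 / t½ = ln 2 / 10.2 = 0.06796 h⁻¹
V = CL / k = 5.95 / 0.06796 ≈ 87.6 L

87.6 L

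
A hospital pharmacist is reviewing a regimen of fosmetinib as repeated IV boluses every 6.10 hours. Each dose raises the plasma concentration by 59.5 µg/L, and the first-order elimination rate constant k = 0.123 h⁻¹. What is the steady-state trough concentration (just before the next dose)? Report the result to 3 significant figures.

Fraction remaining after one interval: e^(−kτ) = e^(−0.1230 × 6.10) = 0.4722
R = 1 / (1 − 0.4722) = 1.895
Css,max = 59.5 × 1.895 = 112.7 µg/L
Css,min = Css,max × e^(−kτ) = 112.7 × 0.4722 ≈ 53.2 µg/L

53.2 µg/L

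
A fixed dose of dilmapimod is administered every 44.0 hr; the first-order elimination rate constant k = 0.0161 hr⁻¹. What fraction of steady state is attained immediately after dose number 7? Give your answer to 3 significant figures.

f_n = 1 − e^(−nkτ) = 1 − e^(−7 × 0.01610 × 44.0) = 1 − e^(−4.959) = 1 − 0.007021 ≈ 0.993

0.993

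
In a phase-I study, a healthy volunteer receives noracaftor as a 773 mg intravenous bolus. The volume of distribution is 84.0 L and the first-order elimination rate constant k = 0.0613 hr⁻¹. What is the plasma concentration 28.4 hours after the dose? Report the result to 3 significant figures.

1.61 mg/L

C₀ = dose / V = 773 / 84.0 = 9.202 mg/L
C(t) = C₀ e^(−kt) = 9.202 × e^(−0.06130 × 28.4) = 9.202 × e^(−1.741) = 9.202 × 0.1754 ≈ 1.61 mg/L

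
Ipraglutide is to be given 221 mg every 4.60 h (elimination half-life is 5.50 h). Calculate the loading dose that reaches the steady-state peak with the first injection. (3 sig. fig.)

502 mg

k = ln 2 / 5.50 = 0.1260 h⁻¹
Accumulation ratio R = 1 / (1 − e^(−kτ)) = 1 / (1 − e^(−0.1260×4.60)) = 1 / (1 − 0.5601) = 2.273
Loading dose = maintenance dose × R = 221 × 2.273 ≈ 502 mg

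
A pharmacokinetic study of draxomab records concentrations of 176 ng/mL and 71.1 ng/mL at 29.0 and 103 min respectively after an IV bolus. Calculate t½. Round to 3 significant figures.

56.6 minutes

k = ln(C₁/C₂) / (t₂ − t₁) = ln(176/71.1) / (103 − 29.0)
  = 0.9064 / 74.00 = 0.01225 min⁻¹
t½ = ln 2 / k = ln 2 / 0.01225 ≈ 56.6 minutes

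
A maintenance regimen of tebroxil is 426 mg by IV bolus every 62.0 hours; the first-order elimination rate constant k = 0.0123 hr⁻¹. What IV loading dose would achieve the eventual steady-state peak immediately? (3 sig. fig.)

Accumulation ratio R = 1 / (1 − e^(−kτ)) = 1 / (1 − e^(−0.01230×62.0)) = 1 / (1 − 0.4665) = 1.874
Loading dose = maintenance dose × R = 426 × 1.874 ≈ 798 mg

798 mg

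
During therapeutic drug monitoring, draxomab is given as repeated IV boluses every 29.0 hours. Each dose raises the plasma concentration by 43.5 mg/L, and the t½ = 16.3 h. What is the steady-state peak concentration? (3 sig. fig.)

61.4 mg/L

k = ln 2 / 16.3 = 0.04252 h⁻¹
Fraction remaining after one interval: e^(−kτ) = e^(−0.04252 × 29.0) = 0.2914
R = 1 / (1 − 0.2914) = 1.411
Css,max = 43.5 × 1.411 ≈ 61.4 mg/L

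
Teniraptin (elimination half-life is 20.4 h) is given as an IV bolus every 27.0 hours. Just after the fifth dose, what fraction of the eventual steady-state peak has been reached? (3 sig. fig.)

0.990

k = ln 2 / 20.4 = 0.03398 h⁻¹
f_n = 1 − e^(−nkτ) = 1 − e^(−5 × 0.03398 × 27.0) = 1 − e^(−4.587) = 1 − 0.01018 ≈ 0.990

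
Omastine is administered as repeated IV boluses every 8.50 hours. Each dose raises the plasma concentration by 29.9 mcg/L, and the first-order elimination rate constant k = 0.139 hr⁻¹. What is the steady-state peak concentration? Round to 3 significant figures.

Fraction remaining after one interval: e^(−kτ) = e^(−0.1390 × 8.50) = 0.3068
R = 1 / (1 − 0.3068) = 1.443
Css,max = 29.9 × 1.443 ≈ 43.1 mcg/L

43.1 mcg/L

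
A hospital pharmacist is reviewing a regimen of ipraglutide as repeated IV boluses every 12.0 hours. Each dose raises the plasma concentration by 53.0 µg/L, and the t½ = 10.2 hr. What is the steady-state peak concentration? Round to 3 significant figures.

k = ln 2 / 10.2 = 0.06796 hr⁻¹
Fraction remaining after one interval: e^(−kτ) = e^(−0.06796 × 12.0) = 0.4424
R = 1 / (1 − 0.4424) = 1.794
Css,max = 53.0 × 1.794 ≈ 95.1 µg/L

95.1 µg/L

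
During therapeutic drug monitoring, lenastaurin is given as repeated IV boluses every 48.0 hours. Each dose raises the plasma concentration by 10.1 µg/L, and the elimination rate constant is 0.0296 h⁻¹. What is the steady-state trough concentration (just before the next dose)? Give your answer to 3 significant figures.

3.22 µg/L

Fraction remaining after one interval: e^(−kτ) = e^(−0.02960 × 48.0) = 0.2415
R = 1 / (1 − 0.2415) = 1.318
Css,max = 10.1 × 1.318 = 13.32 µg/L
Css,min = Css,max × e^(−kτ) = 13.32 × 0.2415 ≈ 3.22 µg/L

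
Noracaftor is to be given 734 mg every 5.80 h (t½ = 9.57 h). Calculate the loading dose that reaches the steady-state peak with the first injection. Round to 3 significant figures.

k = ln 2 / 9.57 = 0.07243 h⁻¹
Accumulation ratio R = 1 / (1 − e^(−kτ)) = 1 / (1 − e^(−0.07243×5.80)) = 1 / (1 − 0.6570) = 2.915
Loading dose = maintenance dose × R = 734 × 2.915 ≈ 2140 mg

2140 mg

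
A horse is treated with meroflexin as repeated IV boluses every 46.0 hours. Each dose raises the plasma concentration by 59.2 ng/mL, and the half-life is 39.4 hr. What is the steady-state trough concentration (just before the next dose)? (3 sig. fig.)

k = ln 2 / 39.4 = 0.01759 hr⁻¹
Fraction remaining after one interval: e^(−kτ) = e^(−0.01759 × 46.0) = 0.4452
R = 1 / (1 − 0.4452) = 1.802
Css,max = 59.2 × 1.802 = 106.7 ng/mL
Css,min = Css,max × e^(−kτ) = 106.7 × 0.4452 ≈ 47.5 ng/mL

47.5 ng/mL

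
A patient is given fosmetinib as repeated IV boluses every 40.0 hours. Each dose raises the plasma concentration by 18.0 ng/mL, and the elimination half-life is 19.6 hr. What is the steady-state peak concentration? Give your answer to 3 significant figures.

23.8 ng/mL

k = ln 2 / 19.6 = 0.03536 hr⁻¹
Fraction remaining after one interval: e^(−kτ) = e^(−0.03536 × 40.0) = 0.2430
R = 1 / (1 − 0.2430) = 1.321
Css,max = 18.0 × 1.321 ≈ 23.8 ng/mL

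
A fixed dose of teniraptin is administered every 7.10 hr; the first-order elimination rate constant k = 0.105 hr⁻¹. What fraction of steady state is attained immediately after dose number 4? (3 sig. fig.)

f_n = 1 − e^(−nkτ) = 1 − e^(−4 × 0.1050 × 7.10) = 1 − e^(−2.982) = 1 − 0.05069 ≈ 0.949

0.949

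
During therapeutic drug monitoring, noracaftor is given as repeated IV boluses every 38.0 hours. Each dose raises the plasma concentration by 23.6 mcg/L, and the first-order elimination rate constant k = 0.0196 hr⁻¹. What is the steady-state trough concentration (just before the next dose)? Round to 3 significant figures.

Fraction remaining after one interval: e^(−kτ) = e^(−0.01960 × 38.0) = 0.4748
R = 1 / (1 − 0.4748) = 1.904
Css,max = 23.6 × 1.904 = 44.94 mcg/L
Css,min = Css,max × e^(−kτ) = 44.94 × 0.4748 ≈ 21.3 mcg/L

21.3 mcg/L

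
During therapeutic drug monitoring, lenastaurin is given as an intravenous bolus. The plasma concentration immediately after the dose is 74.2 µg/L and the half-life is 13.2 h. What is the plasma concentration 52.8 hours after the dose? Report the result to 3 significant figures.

4.64 µg/L

k = ln 2 / 13.2 = 0.05251 h⁻¹
C(t) = C₀ e^(−kt) = 74.2 × e^(−0.05251 × 52.8) = 74.2 × e^(−2.773) = 74.2 × 0.06250 ≈ 4.64 µg/L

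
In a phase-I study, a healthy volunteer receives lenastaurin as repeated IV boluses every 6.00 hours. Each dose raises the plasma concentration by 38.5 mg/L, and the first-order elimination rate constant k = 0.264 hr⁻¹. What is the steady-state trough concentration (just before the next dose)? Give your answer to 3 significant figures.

Fraction remaining after one interval: e^(−kτ) = e^(−0.2640 × 6.00) = 0.2052
R = 1 / (1 − 0.2052) = 1.258
Css,max = 38.5 × 1.258 = 48.44 mg/L
Css,min = Css,max × e^(−kτ) = 48.44 × 0.2052 ≈ 9.94 mg/L

9.94 mg/L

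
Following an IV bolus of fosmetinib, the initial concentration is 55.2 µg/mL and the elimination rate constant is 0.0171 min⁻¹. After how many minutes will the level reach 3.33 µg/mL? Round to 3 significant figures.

164 minutes

C(t) = C₀ e^(−kt)  ⇒  t = ln(C₀/C) / k
t = ln(55.2/3.33) / 0.01710 = 2.808 / 0.01710 ≈ 164 minutes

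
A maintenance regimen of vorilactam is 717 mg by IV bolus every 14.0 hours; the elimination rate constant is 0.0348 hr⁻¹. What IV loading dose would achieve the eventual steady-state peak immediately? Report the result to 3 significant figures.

Accumulation ratio R = 1 / (1 − e^(−kτ)) = 1 / (1 − e^(−0.03480×14.0)) = 1 / (1 − 0.6143) = 2.593
Loading dose = maintenance dose × R = 717 × 2.593 ≈ 1860 mg

1860 mg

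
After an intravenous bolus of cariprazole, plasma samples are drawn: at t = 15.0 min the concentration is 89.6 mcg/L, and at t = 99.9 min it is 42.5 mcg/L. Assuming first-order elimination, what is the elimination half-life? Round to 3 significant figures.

78.9 minutes

k = ln(C₁/C₂) / (t₂ − t₁) = ln(89.6/42.5) / (99.9 − 15.0)
  = 0.7459 / 84.90 = 0.008785 min⁻¹
t½ = ln 2 / k = ln 2 / 0.008785 ≈ 78.9 minutes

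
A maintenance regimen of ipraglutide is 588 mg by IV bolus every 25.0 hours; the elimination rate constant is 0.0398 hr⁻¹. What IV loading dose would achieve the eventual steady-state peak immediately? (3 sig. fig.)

Accumulation ratio R = 1 / (1 − e^(−kτ)) = 1 / (1 − e^(−0.03980×25.0)) = 1 / (1 − 0.3697) = 1.587
Loading dose = maintenance dose × R = 588 × 1.587 ≈ 933 mg

933 mg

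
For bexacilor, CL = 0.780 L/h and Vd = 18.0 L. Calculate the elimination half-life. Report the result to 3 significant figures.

k = CL / V = 0.780 / 18.0 = 0.04333 h⁻¹
t½ = ln 2 / k = ln 2 / 0.04333 ≈ 16.0 hours

16.0 hours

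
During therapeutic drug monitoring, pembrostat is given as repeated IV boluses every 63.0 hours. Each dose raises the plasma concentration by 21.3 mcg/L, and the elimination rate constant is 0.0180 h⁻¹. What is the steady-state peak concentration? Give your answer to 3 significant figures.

31.4 mcg/L

Fraction remaining after one interval: e^(−kτ) = e^(−0.01800 × 63.0) = 0.3217
R = 1 / (1 − 0.3217) = 1.474
Css,max = 21.3 × 1.474 ≈ 31.4 mcg/L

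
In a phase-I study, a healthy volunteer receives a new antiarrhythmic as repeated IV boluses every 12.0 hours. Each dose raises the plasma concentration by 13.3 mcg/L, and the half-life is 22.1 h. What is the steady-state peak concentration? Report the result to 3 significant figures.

k = ln 2 / 22.1 = 0.03136 h⁻¹
Fraction remaining after one interval: e^(−kτ) = e^(−0.03136 × 12.0) = 0.6863
R = 1 / (1 − 0.6863) = 3.188
Css,max = 13.3 × 3.188 ≈ 42.4 mcg/L

42.4 mcg/L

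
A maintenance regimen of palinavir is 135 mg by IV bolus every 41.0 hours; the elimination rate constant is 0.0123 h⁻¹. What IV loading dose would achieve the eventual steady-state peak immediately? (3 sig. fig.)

Accumulation ratio R = 1 / (1 − e^(−kτ)) = 1 / (1 − e^(−0.01230×41.0)) = 1 / (1 − 0.6039) = 2.525
Loading dose = maintenance dose × R = 135 × 2.525 ≈ 341 mg

341 mg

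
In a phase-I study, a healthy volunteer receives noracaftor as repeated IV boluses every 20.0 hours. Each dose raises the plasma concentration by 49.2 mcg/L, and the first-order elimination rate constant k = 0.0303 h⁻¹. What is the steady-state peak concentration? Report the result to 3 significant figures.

108 mcg/L

Fraction remaining after one interval: e^(−kτ) = e^(−0.03030 × 20.0) = 0.5455
R = 1 / (1 − 0.5455) = 2.200
Css,max = 49.2 × 2.200 ≈ 108 mcg/L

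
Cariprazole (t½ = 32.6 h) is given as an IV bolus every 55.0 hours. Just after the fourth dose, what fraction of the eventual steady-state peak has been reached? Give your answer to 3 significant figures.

k = ln 2 / 32.6 = 0.02126 h⁻¹
f_n = 1 − e^(−nkτ) = 1 − e^(−4 × 0.02126 × 55.0) = 1 − e^(−4.678) = 1 − 0.009301 ≈ 0.991

0.991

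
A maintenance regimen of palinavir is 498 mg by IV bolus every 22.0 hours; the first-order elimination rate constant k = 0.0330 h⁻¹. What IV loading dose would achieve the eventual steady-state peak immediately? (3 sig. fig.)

Accumulation ratio R = 1 / (1 − e^(−kτ)) = 1 / (1 − e^(−0.03300×22.0)) = 1 / (1 − 0.4838) = 1.937
Loading dose = maintenance dose × R = 498 × 1.937 ≈ 965 mg

965 mg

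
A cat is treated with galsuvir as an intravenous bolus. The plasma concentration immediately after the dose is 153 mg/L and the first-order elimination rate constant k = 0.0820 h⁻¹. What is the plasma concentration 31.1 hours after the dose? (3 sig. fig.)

C(t) = C₀ e^(−kt) = 153 × e^(−0.08200 × 31.1) = 153 × e^(−2.550) = 153 × 0.07807 ≈ 11.9 mg/L

11.9 mg/L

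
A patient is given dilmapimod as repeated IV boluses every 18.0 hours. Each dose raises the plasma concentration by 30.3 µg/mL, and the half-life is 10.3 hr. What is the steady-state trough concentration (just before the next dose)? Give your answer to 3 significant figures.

12.9 µg/mL

k = ln 2 / 10.3 = 0.06730 hr⁻¹
Fraction remaining after one interval: e^(−kτ) = e^(−0.06730 × 18.0) = 0.2978
R = 1 / (1 − 0.2978) = 1.424
Css,max = 30.3 × 1.424 = 43.15 µg/mL
Css,min = Css,max × e^(−kτ) = 43.15 × 0.2978 ≈ 12.9 µg/mL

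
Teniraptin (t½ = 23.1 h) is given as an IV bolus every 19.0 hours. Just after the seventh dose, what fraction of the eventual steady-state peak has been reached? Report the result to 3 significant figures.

0.982

k = ln 2 / 23.1 = 0.03001 h⁻¹
f_n = 1 − e^(−nkτ) = 1 − e^(−7 × 0.03001 × 19.0) = 1 − e^(−3.991) = 1 − 0.01848 ≈ 0.982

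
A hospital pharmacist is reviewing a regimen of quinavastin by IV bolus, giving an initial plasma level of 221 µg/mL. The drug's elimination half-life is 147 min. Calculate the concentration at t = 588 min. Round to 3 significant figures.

13.8 µg/mL

k = ln 2 / 147 = 0.004715 min⁻¹
588 min is 4.000 half-lives, so C = 221 × (1/2)^4.000 = 221 × 0.06250 ≈ 13.8 µg/mL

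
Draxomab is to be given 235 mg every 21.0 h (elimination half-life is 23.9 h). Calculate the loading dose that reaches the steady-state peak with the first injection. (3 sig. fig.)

515 mg

k = ln 2 / 23.9 = 0.02900 h⁻¹
Accumulation ratio R = 1 / (1 − e^(−kτ)) = 1 / (1 − e^(−0.02900×21.0)) = 1 / (1 − 0.5439) = 2.192
Loading dose = maintenance dose × R = 235 × 2.192 ≈ 515 mg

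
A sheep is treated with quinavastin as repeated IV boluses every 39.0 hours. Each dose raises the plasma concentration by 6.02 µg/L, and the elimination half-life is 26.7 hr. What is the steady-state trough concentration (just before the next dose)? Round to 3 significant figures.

3.44 µg/L

k = ln 2 / 26.7 = 0.02596 hr⁻¹
Fraction remaining after one interval: e^(−kτ) = e^(−0.02596 × 39.0) = 0.3633
R = 1 / (1 − 0.3633) = 1.571
Css,max = 6.02 × 1.571 = 9.455 µg/L
Css,min = Css,max × e^(−kτ) = 9.455 × 0.3633 ≈ 3.44 µg/L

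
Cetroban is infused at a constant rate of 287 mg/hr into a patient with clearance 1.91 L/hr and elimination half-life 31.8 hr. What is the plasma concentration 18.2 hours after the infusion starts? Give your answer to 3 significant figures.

49.2 µg/mL

Css = rate / CL = 287 / 1.91 = 150.3 µg/mL
k = ln 2 / 31.8 = 0.02180 hr⁻¹
C(t) = Css (1 − e^(−kt)) = 150.3 × (1 − e^(−0.3967)) = 150.3 × 0.3275 ≈ 49.2 µg/mL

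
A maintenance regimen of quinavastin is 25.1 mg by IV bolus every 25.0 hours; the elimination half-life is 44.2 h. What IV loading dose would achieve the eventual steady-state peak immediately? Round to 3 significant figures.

77.4 mg

k = ln 2 / 44.2 = 0.01568 h⁻¹
Accumulation ratio R = 1 / (1 − e^(−kτ)) = 1 / (1 − e^(−0.01568×25.0)) = 1 / (1 − 0.6757) = 3.083
Loading dose = maintenance dose × R = 25.1 × 3.083 ≈ 77.4 mg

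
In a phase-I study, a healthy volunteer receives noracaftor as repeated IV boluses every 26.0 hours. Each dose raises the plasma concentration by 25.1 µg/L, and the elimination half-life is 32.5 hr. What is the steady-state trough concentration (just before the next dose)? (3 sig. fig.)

k = ln 2 / 32.5 = 0.02133 hr⁻¹
Fraction remaining after one interval: e^(−kτ) = e^(−0.02133 × 26.0) = 0.5743
R = 1 / (1 − 0.5743) = 2.349
Css,max = 25.1 × 2.349 = 58.97 µg/L
Css,min = Css,max × e^(−kτ) = 58.97 × 0.5743 ≈ 33.9 µg/L

33.9 µg/L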